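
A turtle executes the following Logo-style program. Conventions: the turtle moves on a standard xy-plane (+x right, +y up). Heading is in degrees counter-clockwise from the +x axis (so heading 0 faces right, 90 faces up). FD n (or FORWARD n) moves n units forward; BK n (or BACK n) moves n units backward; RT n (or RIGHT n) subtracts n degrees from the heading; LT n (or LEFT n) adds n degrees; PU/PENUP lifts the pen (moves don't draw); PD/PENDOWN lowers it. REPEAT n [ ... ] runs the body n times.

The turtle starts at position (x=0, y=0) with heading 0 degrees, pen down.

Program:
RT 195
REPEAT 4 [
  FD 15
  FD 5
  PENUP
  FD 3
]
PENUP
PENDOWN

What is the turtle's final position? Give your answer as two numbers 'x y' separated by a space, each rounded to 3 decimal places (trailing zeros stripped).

Answer: -88.865 23.811

Derivation:
Executing turtle program step by step:
Start: pos=(0,0), heading=0, pen down
RT 195: heading 0 -> 165
REPEAT 4 [
  -- iteration 1/4 --
  FD 15: (0,0) -> (-14.489,3.882) [heading=165, draw]
  FD 5: (-14.489,3.882) -> (-19.319,5.176) [heading=165, draw]
  PU: pen up
  FD 3: (-19.319,5.176) -> (-22.216,5.953) [heading=165, move]
  -- iteration 2/4 --
  FD 15: (-22.216,5.953) -> (-36.705,9.835) [heading=165, move]
  FD 5: (-36.705,9.835) -> (-41.535,11.129) [heading=165, move]
  PU: pen up
  FD 3: (-41.535,11.129) -> (-44.433,11.906) [heading=165, move]
  -- iteration 3/4 --
  FD 15: (-44.433,11.906) -> (-58.921,15.788) [heading=165, move]
  FD 5: (-58.921,15.788) -> (-63.751,17.082) [heading=165, move]
  PU: pen up
  FD 3: (-63.751,17.082) -> (-66.649,17.859) [heading=165, move]
  -- iteration 4/4 --
  FD 15: (-66.649,17.859) -> (-81.138,21.741) [heading=165, move]
  FD 5: (-81.138,21.741) -> (-85.967,23.035) [heading=165, move]
  PU: pen up
  FD 3: (-85.967,23.035) -> (-88.865,23.811) [heading=165, move]
]
PU: pen up
PD: pen down
Final: pos=(-88.865,23.811), heading=165, 2 segment(s) drawn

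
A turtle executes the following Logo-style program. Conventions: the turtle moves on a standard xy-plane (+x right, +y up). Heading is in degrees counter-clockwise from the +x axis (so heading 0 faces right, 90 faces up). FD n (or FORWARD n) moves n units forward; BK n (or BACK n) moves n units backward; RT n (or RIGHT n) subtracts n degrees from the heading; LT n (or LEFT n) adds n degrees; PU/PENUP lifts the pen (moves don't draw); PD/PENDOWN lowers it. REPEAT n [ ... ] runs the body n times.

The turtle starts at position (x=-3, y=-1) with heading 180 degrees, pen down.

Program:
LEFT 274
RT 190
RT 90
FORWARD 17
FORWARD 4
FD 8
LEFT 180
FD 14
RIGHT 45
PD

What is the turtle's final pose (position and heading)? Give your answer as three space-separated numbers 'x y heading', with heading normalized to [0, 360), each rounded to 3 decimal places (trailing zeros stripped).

Answer: -17.918 0.568 309

Derivation:
Executing turtle program step by step:
Start: pos=(-3,-1), heading=180, pen down
LT 274: heading 180 -> 94
RT 190: heading 94 -> 264
RT 90: heading 264 -> 174
FD 17: (-3,-1) -> (-19.907,0.777) [heading=174, draw]
FD 4: (-19.907,0.777) -> (-23.885,1.195) [heading=174, draw]
FD 8: (-23.885,1.195) -> (-31.841,2.031) [heading=174, draw]
LT 180: heading 174 -> 354
FD 14: (-31.841,2.031) -> (-17.918,0.568) [heading=354, draw]
RT 45: heading 354 -> 309
PD: pen down
Final: pos=(-17.918,0.568), heading=309, 4 segment(s) drawn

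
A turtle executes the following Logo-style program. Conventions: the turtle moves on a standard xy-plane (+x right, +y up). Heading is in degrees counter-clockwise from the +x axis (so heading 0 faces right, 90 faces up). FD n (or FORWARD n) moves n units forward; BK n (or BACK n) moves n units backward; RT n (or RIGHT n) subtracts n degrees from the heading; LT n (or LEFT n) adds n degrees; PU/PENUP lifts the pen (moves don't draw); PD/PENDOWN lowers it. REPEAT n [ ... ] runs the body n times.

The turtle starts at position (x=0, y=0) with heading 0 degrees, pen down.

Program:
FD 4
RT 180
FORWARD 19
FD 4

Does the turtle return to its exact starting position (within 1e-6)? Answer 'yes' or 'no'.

Executing turtle program step by step:
Start: pos=(0,0), heading=0, pen down
FD 4: (0,0) -> (4,0) [heading=0, draw]
RT 180: heading 0 -> 180
FD 19: (4,0) -> (-15,0) [heading=180, draw]
FD 4: (-15,0) -> (-19,0) [heading=180, draw]
Final: pos=(-19,0), heading=180, 3 segment(s) drawn

Start position: (0, 0)
Final position: (-19, 0)
Distance = 19; >= 1e-6 -> NOT closed

Answer: no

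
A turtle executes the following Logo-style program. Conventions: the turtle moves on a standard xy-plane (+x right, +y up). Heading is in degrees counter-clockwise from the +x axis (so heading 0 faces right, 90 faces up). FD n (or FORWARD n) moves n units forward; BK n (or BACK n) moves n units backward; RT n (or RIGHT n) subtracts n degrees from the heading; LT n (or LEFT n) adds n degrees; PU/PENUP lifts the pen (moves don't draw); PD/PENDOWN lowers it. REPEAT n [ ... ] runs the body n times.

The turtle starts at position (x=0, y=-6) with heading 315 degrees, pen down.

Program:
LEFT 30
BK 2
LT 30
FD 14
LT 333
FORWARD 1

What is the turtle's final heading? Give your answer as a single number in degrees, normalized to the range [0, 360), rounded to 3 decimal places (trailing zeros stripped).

Answer: 348

Derivation:
Executing turtle program step by step:
Start: pos=(0,-6), heading=315, pen down
LT 30: heading 315 -> 345
BK 2: (0,-6) -> (-1.932,-5.482) [heading=345, draw]
LT 30: heading 345 -> 15
FD 14: (-1.932,-5.482) -> (11.591,-1.859) [heading=15, draw]
LT 333: heading 15 -> 348
FD 1: (11.591,-1.859) -> (12.569,-2.067) [heading=348, draw]
Final: pos=(12.569,-2.067), heading=348, 3 segment(s) drawn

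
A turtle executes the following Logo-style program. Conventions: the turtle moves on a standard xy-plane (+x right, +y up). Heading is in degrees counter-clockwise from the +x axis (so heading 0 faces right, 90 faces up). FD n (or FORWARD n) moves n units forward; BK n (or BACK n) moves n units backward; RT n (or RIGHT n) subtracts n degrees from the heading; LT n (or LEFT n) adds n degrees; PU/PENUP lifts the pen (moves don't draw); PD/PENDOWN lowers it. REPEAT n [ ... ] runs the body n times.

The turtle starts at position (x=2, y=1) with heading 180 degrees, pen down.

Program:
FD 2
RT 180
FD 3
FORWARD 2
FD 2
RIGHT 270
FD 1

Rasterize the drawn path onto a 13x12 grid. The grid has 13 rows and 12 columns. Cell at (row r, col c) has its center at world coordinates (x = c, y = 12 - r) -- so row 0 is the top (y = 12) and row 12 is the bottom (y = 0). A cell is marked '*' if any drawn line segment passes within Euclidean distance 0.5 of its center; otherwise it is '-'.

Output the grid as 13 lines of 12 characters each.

Segment 0: (2,1) -> (0,1)
Segment 1: (0,1) -> (3,1)
Segment 2: (3,1) -> (5,1)
Segment 3: (5,1) -> (7,1)
Segment 4: (7,1) -> (7,2)

Answer: ------------
------------
------------
------------
------------
------------
------------
------------
------------
------------
-------*----
********----
------------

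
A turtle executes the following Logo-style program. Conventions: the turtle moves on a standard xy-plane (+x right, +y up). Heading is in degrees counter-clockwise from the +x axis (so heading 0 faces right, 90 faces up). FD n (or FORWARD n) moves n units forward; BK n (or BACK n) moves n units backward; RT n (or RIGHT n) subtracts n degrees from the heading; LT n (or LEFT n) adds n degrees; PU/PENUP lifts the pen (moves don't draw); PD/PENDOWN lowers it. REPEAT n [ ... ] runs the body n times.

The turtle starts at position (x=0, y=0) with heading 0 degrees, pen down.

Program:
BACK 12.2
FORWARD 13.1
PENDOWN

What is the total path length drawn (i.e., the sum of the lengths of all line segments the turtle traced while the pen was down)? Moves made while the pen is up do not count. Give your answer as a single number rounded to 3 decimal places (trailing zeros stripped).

Answer: 25.3

Derivation:
Executing turtle program step by step:
Start: pos=(0,0), heading=0, pen down
BK 12.2: (0,0) -> (-12.2,0) [heading=0, draw]
FD 13.1: (-12.2,0) -> (0.9,0) [heading=0, draw]
PD: pen down
Final: pos=(0.9,0), heading=0, 2 segment(s) drawn

Segment lengths:
  seg 1: (0,0) -> (-12.2,0), length = 12.2
  seg 2: (-12.2,0) -> (0.9,0), length = 13.1
Total = 25.3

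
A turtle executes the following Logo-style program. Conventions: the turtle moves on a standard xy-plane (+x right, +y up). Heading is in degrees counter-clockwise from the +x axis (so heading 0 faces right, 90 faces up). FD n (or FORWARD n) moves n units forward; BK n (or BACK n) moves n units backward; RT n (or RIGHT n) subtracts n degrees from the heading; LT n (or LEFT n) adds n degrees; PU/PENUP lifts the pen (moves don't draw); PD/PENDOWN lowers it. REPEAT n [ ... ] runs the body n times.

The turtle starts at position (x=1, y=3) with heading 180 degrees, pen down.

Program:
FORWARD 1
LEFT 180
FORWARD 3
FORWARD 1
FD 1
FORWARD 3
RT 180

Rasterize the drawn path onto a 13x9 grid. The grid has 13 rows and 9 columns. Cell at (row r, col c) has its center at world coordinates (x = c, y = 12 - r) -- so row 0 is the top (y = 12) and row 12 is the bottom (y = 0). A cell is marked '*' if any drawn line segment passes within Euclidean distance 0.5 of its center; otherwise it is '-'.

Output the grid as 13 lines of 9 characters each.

Answer: ---------
---------
---------
---------
---------
---------
---------
---------
---------
*********
---------
---------
---------

Derivation:
Segment 0: (1,3) -> (0,3)
Segment 1: (0,3) -> (3,3)
Segment 2: (3,3) -> (4,3)
Segment 3: (4,3) -> (5,3)
Segment 4: (5,3) -> (8,3)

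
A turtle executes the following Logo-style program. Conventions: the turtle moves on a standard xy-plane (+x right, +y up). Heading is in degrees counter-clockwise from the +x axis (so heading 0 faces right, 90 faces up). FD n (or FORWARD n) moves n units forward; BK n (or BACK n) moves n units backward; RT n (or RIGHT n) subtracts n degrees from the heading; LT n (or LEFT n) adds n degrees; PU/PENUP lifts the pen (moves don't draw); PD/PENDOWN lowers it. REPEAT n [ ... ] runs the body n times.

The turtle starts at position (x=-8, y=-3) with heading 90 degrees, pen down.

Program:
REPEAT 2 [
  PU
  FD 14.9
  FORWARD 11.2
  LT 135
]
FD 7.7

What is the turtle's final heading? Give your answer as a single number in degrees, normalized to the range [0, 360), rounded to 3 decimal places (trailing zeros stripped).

Answer: 0

Derivation:
Executing turtle program step by step:
Start: pos=(-8,-3), heading=90, pen down
REPEAT 2 [
  -- iteration 1/2 --
  PU: pen up
  FD 14.9: (-8,-3) -> (-8,11.9) [heading=90, move]
  FD 11.2: (-8,11.9) -> (-8,23.1) [heading=90, move]
  LT 135: heading 90 -> 225
  -- iteration 2/2 --
  PU: pen up
  FD 14.9: (-8,23.1) -> (-18.536,12.564) [heading=225, move]
  FD 11.2: (-18.536,12.564) -> (-26.455,4.645) [heading=225, move]
  LT 135: heading 225 -> 0
]
FD 7.7: (-26.455,4.645) -> (-18.755,4.645) [heading=0, move]
Final: pos=(-18.755,4.645), heading=0, 0 segment(s) drawn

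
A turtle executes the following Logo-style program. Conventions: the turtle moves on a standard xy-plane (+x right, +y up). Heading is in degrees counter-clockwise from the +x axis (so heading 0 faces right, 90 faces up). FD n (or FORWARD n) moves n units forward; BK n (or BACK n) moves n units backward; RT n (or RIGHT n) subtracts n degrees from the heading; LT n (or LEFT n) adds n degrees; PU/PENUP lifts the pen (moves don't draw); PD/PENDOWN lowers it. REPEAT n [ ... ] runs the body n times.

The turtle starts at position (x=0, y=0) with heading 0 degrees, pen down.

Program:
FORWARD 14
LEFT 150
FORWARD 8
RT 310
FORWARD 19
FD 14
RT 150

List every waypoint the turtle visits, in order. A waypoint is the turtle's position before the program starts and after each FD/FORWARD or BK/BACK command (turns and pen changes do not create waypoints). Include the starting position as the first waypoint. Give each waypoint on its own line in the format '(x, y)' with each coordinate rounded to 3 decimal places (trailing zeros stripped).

Answer: (0, 0)
(14, 0)
(7.072, 4)
(-10.782, -2.498)
(-23.938, -7.287)

Derivation:
Executing turtle program step by step:
Start: pos=(0,0), heading=0, pen down
FD 14: (0,0) -> (14,0) [heading=0, draw]
LT 150: heading 0 -> 150
FD 8: (14,0) -> (7.072,4) [heading=150, draw]
RT 310: heading 150 -> 200
FD 19: (7.072,4) -> (-10.782,-2.498) [heading=200, draw]
FD 14: (-10.782,-2.498) -> (-23.938,-7.287) [heading=200, draw]
RT 150: heading 200 -> 50
Final: pos=(-23.938,-7.287), heading=50, 4 segment(s) drawn
Waypoints (5 total):
(0, 0)
(14, 0)
(7.072, 4)
(-10.782, -2.498)
(-23.938, -7.287)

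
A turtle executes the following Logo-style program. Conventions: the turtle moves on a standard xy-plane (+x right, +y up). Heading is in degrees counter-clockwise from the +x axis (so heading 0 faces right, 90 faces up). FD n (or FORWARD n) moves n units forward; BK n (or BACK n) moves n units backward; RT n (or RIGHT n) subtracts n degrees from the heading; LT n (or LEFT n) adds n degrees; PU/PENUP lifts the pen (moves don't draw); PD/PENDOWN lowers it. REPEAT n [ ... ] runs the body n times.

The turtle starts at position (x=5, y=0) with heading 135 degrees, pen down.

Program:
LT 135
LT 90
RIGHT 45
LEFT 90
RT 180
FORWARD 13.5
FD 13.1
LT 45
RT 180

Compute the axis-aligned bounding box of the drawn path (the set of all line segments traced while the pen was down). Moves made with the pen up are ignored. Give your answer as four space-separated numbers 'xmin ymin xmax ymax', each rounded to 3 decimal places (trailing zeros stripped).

Executing turtle program step by step:
Start: pos=(5,0), heading=135, pen down
LT 135: heading 135 -> 270
LT 90: heading 270 -> 0
RT 45: heading 0 -> 315
LT 90: heading 315 -> 45
RT 180: heading 45 -> 225
FD 13.5: (5,0) -> (-4.546,-9.546) [heading=225, draw]
FD 13.1: (-4.546,-9.546) -> (-13.809,-18.809) [heading=225, draw]
LT 45: heading 225 -> 270
RT 180: heading 270 -> 90
Final: pos=(-13.809,-18.809), heading=90, 2 segment(s) drawn

Segment endpoints: x in {-13.809, -4.546, 5}, y in {-18.809, -9.546, 0}
xmin=-13.809, ymin=-18.809, xmax=5, ymax=0

Answer: -13.809 -18.809 5 0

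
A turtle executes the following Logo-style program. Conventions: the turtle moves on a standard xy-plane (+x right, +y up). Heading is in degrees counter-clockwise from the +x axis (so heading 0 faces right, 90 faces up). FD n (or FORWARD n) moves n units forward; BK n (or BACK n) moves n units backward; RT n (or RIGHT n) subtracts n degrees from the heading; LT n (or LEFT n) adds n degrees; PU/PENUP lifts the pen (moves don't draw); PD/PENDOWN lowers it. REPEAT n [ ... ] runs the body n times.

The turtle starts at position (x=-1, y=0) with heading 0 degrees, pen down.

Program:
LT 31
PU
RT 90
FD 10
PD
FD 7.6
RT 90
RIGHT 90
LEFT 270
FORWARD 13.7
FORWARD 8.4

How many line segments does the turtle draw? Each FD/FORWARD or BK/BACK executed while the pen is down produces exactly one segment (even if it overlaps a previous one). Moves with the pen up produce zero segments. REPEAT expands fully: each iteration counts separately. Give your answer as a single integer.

Answer: 3

Derivation:
Executing turtle program step by step:
Start: pos=(-1,0), heading=0, pen down
LT 31: heading 0 -> 31
PU: pen up
RT 90: heading 31 -> 301
FD 10: (-1,0) -> (4.15,-8.572) [heading=301, move]
PD: pen down
FD 7.6: (4.15,-8.572) -> (8.065,-15.086) [heading=301, draw]
RT 90: heading 301 -> 211
RT 90: heading 211 -> 121
LT 270: heading 121 -> 31
FD 13.7: (8.065,-15.086) -> (19.808,-8.03) [heading=31, draw]
FD 8.4: (19.808,-8.03) -> (27.008,-3.704) [heading=31, draw]
Final: pos=(27.008,-3.704), heading=31, 3 segment(s) drawn
Segments drawn: 3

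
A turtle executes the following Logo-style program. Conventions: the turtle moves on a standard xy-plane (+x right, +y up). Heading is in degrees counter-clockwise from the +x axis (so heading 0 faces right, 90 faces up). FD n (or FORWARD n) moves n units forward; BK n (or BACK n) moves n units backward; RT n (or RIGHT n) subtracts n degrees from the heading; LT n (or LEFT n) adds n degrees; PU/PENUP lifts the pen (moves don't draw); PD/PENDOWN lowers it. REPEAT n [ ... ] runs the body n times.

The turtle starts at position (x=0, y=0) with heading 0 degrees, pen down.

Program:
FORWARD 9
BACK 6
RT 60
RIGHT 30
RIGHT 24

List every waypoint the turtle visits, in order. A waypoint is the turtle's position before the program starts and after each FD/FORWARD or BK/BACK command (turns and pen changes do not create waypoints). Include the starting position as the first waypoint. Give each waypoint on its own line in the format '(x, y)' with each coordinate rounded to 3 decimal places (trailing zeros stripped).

Answer: (0, 0)
(9, 0)
(3, 0)

Derivation:
Executing turtle program step by step:
Start: pos=(0,0), heading=0, pen down
FD 9: (0,0) -> (9,0) [heading=0, draw]
BK 6: (9,0) -> (3,0) [heading=0, draw]
RT 60: heading 0 -> 300
RT 30: heading 300 -> 270
RT 24: heading 270 -> 246
Final: pos=(3,0), heading=246, 2 segment(s) drawn
Waypoints (3 total):
(0, 0)
(9, 0)
(3, 0)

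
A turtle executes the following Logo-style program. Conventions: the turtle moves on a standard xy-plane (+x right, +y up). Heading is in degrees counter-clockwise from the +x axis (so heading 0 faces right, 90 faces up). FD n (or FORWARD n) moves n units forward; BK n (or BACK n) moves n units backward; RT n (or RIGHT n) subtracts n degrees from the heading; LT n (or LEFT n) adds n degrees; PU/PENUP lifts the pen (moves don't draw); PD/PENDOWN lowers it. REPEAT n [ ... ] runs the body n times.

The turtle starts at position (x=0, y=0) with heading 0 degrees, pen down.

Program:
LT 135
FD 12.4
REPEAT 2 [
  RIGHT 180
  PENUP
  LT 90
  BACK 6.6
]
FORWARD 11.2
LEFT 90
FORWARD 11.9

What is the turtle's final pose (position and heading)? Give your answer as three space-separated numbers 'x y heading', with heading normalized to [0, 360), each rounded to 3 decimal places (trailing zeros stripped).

Executing turtle program step by step:
Start: pos=(0,0), heading=0, pen down
LT 135: heading 0 -> 135
FD 12.4: (0,0) -> (-8.768,8.768) [heading=135, draw]
REPEAT 2 [
  -- iteration 1/2 --
  RT 180: heading 135 -> 315
  PU: pen up
  LT 90: heading 315 -> 45
  BK 6.6: (-8.768,8.768) -> (-13.435,4.101) [heading=45, move]
  -- iteration 2/2 --
  RT 180: heading 45 -> 225
  PU: pen up
  LT 90: heading 225 -> 315
  BK 6.6: (-13.435,4.101) -> (-18.102,8.768) [heading=315, move]
]
FD 11.2: (-18.102,8.768) -> (-10.182,0.849) [heading=315, move]
LT 90: heading 315 -> 45
FD 11.9: (-10.182,0.849) -> (-1.768,9.263) [heading=45, move]
Final: pos=(-1.768,9.263), heading=45, 1 segment(s) drawn

Answer: -1.768 9.263 45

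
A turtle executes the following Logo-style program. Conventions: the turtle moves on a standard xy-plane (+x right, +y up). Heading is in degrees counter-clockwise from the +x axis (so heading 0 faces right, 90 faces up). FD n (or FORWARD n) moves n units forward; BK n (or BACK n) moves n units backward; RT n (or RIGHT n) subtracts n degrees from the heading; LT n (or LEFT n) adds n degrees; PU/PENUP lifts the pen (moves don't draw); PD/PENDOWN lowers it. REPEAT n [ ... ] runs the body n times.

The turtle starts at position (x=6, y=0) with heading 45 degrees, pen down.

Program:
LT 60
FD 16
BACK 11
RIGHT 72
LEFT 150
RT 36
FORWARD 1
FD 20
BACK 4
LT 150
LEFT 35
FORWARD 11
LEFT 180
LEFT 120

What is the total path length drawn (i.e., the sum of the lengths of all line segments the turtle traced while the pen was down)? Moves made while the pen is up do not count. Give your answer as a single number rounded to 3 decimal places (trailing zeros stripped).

Executing turtle program step by step:
Start: pos=(6,0), heading=45, pen down
LT 60: heading 45 -> 105
FD 16: (6,0) -> (1.859,15.455) [heading=105, draw]
BK 11: (1.859,15.455) -> (4.706,4.83) [heading=105, draw]
RT 72: heading 105 -> 33
LT 150: heading 33 -> 183
RT 36: heading 183 -> 147
FD 1: (4.706,4.83) -> (3.867,5.374) [heading=147, draw]
FD 20: (3.867,5.374) -> (-12.906,16.267) [heading=147, draw]
BK 4: (-12.906,16.267) -> (-9.551,14.088) [heading=147, draw]
LT 150: heading 147 -> 297
LT 35: heading 297 -> 332
FD 11: (-9.551,14.088) -> (0.161,8.924) [heading=332, draw]
LT 180: heading 332 -> 152
LT 120: heading 152 -> 272
Final: pos=(0.161,8.924), heading=272, 6 segment(s) drawn

Segment lengths:
  seg 1: (6,0) -> (1.859,15.455), length = 16
  seg 2: (1.859,15.455) -> (4.706,4.83), length = 11
  seg 3: (4.706,4.83) -> (3.867,5.374), length = 1
  seg 4: (3.867,5.374) -> (-12.906,16.267), length = 20
  seg 5: (-12.906,16.267) -> (-9.551,14.088), length = 4
  seg 6: (-9.551,14.088) -> (0.161,8.924), length = 11
Total = 63

Answer: 63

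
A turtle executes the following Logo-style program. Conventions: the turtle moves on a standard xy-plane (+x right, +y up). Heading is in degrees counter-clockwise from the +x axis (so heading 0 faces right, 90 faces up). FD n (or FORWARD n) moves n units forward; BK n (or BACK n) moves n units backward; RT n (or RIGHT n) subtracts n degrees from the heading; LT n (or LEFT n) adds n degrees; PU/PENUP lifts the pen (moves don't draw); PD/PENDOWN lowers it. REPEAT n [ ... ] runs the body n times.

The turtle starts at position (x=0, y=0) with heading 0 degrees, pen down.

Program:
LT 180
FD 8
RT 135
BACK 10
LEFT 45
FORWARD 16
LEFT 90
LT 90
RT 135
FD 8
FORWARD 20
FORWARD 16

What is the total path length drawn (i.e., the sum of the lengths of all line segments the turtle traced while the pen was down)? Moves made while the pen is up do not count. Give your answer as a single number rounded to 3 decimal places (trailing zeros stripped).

Executing turtle program step by step:
Start: pos=(0,0), heading=0, pen down
LT 180: heading 0 -> 180
FD 8: (0,0) -> (-8,0) [heading=180, draw]
RT 135: heading 180 -> 45
BK 10: (-8,0) -> (-15.071,-7.071) [heading=45, draw]
LT 45: heading 45 -> 90
FD 16: (-15.071,-7.071) -> (-15.071,8.929) [heading=90, draw]
LT 90: heading 90 -> 180
LT 90: heading 180 -> 270
RT 135: heading 270 -> 135
FD 8: (-15.071,8.929) -> (-20.728,14.586) [heading=135, draw]
FD 20: (-20.728,14.586) -> (-34.87,28.728) [heading=135, draw]
FD 16: (-34.87,28.728) -> (-46.184,40.042) [heading=135, draw]
Final: pos=(-46.184,40.042), heading=135, 6 segment(s) drawn

Segment lengths:
  seg 1: (0,0) -> (-8,0), length = 8
  seg 2: (-8,0) -> (-15.071,-7.071), length = 10
  seg 3: (-15.071,-7.071) -> (-15.071,8.929), length = 16
  seg 4: (-15.071,8.929) -> (-20.728,14.586), length = 8
  seg 5: (-20.728,14.586) -> (-34.87,28.728), length = 20
  seg 6: (-34.87,28.728) -> (-46.184,40.042), length = 16
Total = 78

Answer: 78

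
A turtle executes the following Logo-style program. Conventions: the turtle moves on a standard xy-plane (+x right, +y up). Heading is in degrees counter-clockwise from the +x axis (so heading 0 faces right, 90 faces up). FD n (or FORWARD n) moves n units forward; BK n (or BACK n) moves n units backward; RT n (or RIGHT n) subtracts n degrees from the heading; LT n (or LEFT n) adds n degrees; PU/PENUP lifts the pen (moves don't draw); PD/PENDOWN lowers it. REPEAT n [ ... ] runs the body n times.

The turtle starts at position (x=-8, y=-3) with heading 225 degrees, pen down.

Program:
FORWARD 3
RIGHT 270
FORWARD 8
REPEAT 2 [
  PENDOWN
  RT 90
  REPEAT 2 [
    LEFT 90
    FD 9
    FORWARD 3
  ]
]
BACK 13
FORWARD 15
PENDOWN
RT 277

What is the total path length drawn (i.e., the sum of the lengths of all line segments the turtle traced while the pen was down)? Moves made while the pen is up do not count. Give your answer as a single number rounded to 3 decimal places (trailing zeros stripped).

Answer: 87

Derivation:
Executing turtle program step by step:
Start: pos=(-8,-3), heading=225, pen down
FD 3: (-8,-3) -> (-10.121,-5.121) [heading=225, draw]
RT 270: heading 225 -> 315
FD 8: (-10.121,-5.121) -> (-4.464,-10.778) [heading=315, draw]
REPEAT 2 [
  -- iteration 1/2 --
  PD: pen down
  RT 90: heading 315 -> 225
  REPEAT 2 [
    -- iteration 1/2 --
    LT 90: heading 225 -> 315
    FD 9: (-4.464,-10.778) -> (1.899,-17.142) [heading=315, draw]
    FD 3: (1.899,-17.142) -> (4.021,-19.263) [heading=315, draw]
    -- iteration 2/2 --
    LT 90: heading 315 -> 45
    FD 9: (4.021,-19.263) -> (10.385,-12.899) [heading=45, draw]
    FD 3: (10.385,-12.899) -> (12.506,-10.778) [heading=45, draw]
  ]
  -- iteration 2/2 --
  PD: pen down
  RT 90: heading 45 -> 315
  REPEAT 2 [
    -- iteration 1/2 --
    LT 90: heading 315 -> 45
    FD 9: (12.506,-10.778) -> (18.87,-4.414) [heading=45, draw]
    FD 3: (18.87,-4.414) -> (20.991,-2.293) [heading=45, draw]
    -- iteration 2/2 --
    LT 90: heading 45 -> 135
    FD 9: (20.991,-2.293) -> (14.627,4.071) [heading=135, draw]
    FD 3: (14.627,4.071) -> (12.506,6.192) [heading=135, draw]
  ]
]
BK 13: (12.506,6.192) -> (21.698,-3) [heading=135, draw]
FD 15: (21.698,-3) -> (11.092,7.607) [heading=135, draw]
PD: pen down
RT 277: heading 135 -> 218
Final: pos=(11.092,7.607), heading=218, 12 segment(s) drawn

Segment lengths:
  seg 1: (-8,-3) -> (-10.121,-5.121), length = 3
  seg 2: (-10.121,-5.121) -> (-4.464,-10.778), length = 8
  seg 3: (-4.464,-10.778) -> (1.899,-17.142), length = 9
  seg 4: (1.899,-17.142) -> (4.021,-19.263), length = 3
  seg 5: (4.021,-19.263) -> (10.385,-12.899), length = 9
  seg 6: (10.385,-12.899) -> (12.506,-10.778), length = 3
  seg 7: (12.506,-10.778) -> (18.87,-4.414), length = 9
  seg 8: (18.87,-4.414) -> (20.991,-2.293), length = 3
  seg 9: (20.991,-2.293) -> (14.627,4.071), length = 9
  seg 10: (14.627,4.071) -> (12.506,6.192), length = 3
  seg 11: (12.506,6.192) -> (21.698,-3), length = 13
  seg 12: (21.698,-3) -> (11.092,7.607), length = 15
Total = 87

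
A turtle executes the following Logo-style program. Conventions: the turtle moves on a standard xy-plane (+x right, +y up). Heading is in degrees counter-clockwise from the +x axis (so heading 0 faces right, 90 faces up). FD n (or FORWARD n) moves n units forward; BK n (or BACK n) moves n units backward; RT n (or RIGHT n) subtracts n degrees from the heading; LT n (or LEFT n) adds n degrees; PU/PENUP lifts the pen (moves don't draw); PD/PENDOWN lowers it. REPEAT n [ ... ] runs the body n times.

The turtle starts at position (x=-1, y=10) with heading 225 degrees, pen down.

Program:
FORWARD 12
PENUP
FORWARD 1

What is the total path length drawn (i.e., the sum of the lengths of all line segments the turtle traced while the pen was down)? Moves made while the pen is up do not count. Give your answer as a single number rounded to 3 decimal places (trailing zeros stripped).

Answer: 12

Derivation:
Executing turtle program step by step:
Start: pos=(-1,10), heading=225, pen down
FD 12: (-1,10) -> (-9.485,1.515) [heading=225, draw]
PU: pen up
FD 1: (-9.485,1.515) -> (-10.192,0.808) [heading=225, move]
Final: pos=(-10.192,0.808), heading=225, 1 segment(s) drawn

Segment lengths:
  seg 1: (-1,10) -> (-9.485,1.515), length = 12
Total = 12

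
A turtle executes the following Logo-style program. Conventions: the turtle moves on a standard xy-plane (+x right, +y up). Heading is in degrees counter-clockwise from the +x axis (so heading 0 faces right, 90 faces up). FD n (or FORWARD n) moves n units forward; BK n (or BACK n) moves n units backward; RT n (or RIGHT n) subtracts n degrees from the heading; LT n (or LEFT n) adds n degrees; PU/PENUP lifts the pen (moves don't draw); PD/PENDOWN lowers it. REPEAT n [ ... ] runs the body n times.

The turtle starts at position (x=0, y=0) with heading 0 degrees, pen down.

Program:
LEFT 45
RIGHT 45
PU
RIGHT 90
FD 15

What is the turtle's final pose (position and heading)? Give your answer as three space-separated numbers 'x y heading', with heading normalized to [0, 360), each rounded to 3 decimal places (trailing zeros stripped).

Executing turtle program step by step:
Start: pos=(0,0), heading=0, pen down
LT 45: heading 0 -> 45
RT 45: heading 45 -> 0
PU: pen up
RT 90: heading 0 -> 270
FD 15: (0,0) -> (0,-15) [heading=270, move]
Final: pos=(0,-15), heading=270, 0 segment(s) drawn

Answer: 0 -15 270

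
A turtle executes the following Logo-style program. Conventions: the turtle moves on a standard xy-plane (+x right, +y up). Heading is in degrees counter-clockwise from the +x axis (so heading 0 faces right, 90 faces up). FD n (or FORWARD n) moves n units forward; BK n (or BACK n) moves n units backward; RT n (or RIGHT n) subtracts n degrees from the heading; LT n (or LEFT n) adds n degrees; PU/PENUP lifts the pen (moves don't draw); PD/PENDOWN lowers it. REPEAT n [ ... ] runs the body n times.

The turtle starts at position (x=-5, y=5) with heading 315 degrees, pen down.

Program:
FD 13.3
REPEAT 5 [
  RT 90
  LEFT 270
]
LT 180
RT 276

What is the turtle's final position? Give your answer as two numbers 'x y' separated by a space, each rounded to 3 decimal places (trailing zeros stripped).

Answer: 4.405 -4.405

Derivation:
Executing turtle program step by step:
Start: pos=(-5,5), heading=315, pen down
FD 13.3: (-5,5) -> (4.405,-4.405) [heading=315, draw]
REPEAT 5 [
  -- iteration 1/5 --
  RT 90: heading 315 -> 225
  LT 270: heading 225 -> 135
  -- iteration 2/5 --
  RT 90: heading 135 -> 45
  LT 270: heading 45 -> 315
  -- iteration 3/5 --
  RT 90: heading 315 -> 225
  LT 270: heading 225 -> 135
  -- iteration 4/5 --
  RT 90: heading 135 -> 45
  LT 270: heading 45 -> 315
  -- iteration 5/5 --
  RT 90: heading 315 -> 225
  LT 270: heading 225 -> 135
]
LT 180: heading 135 -> 315
RT 276: heading 315 -> 39
Final: pos=(4.405,-4.405), heading=39, 1 segment(s) drawn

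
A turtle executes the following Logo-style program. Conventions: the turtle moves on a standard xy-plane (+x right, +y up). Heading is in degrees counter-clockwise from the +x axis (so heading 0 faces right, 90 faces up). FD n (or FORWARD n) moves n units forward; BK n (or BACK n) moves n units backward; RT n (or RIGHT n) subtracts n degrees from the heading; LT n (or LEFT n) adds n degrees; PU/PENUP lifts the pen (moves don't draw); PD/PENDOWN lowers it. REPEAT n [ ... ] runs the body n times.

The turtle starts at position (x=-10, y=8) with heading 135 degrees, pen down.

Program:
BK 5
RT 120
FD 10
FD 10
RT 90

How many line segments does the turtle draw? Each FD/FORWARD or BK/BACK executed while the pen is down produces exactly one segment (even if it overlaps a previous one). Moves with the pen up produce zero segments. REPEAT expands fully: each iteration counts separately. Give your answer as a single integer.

Executing turtle program step by step:
Start: pos=(-10,8), heading=135, pen down
BK 5: (-10,8) -> (-6.464,4.464) [heading=135, draw]
RT 120: heading 135 -> 15
FD 10: (-6.464,4.464) -> (3.195,7.053) [heading=15, draw]
FD 10: (3.195,7.053) -> (12.854,9.641) [heading=15, draw]
RT 90: heading 15 -> 285
Final: pos=(12.854,9.641), heading=285, 3 segment(s) drawn
Segments drawn: 3

Answer: 3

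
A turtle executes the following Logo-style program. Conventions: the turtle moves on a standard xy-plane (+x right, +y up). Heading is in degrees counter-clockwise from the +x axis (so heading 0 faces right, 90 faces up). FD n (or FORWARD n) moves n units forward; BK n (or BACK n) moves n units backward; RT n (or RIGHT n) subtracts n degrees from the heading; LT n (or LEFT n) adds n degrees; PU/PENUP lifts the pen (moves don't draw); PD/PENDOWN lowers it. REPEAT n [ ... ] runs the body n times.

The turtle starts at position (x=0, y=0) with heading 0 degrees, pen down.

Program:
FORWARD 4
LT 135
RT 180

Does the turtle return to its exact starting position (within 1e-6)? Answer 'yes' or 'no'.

Answer: no

Derivation:
Executing turtle program step by step:
Start: pos=(0,0), heading=0, pen down
FD 4: (0,0) -> (4,0) [heading=0, draw]
LT 135: heading 0 -> 135
RT 180: heading 135 -> 315
Final: pos=(4,0), heading=315, 1 segment(s) drawn

Start position: (0, 0)
Final position: (4, 0)
Distance = 4; >= 1e-6 -> NOT closed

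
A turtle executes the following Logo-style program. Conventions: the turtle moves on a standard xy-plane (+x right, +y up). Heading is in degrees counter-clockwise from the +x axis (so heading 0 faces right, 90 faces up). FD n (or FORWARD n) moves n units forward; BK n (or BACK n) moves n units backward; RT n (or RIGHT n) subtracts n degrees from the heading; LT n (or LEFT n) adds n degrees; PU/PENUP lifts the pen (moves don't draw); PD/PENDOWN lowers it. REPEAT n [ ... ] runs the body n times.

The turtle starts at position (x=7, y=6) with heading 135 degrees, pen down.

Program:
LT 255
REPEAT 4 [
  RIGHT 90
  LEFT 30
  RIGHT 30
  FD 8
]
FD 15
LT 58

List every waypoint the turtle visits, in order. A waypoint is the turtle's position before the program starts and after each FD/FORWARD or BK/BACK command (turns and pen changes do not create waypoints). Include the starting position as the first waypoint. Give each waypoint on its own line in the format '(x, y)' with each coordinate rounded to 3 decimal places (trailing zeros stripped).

Answer: (7, 6)
(11, -0.928)
(4.072, -4.928)
(0.072, 2)
(7, 6)
(19.99, 13.5)

Derivation:
Executing turtle program step by step:
Start: pos=(7,6), heading=135, pen down
LT 255: heading 135 -> 30
REPEAT 4 [
  -- iteration 1/4 --
  RT 90: heading 30 -> 300
  LT 30: heading 300 -> 330
  RT 30: heading 330 -> 300
  FD 8: (7,6) -> (11,-0.928) [heading=300, draw]
  -- iteration 2/4 --
  RT 90: heading 300 -> 210
  LT 30: heading 210 -> 240
  RT 30: heading 240 -> 210
  FD 8: (11,-0.928) -> (4.072,-4.928) [heading=210, draw]
  -- iteration 3/4 --
  RT 90: heading 210 -> 120
  LT 30: heading 120 -> 150
  RT 30: heading 150 -> 120
  FD 8: (4.072,-4.928) -> (0.072,2) [heading=120, draw]
  -- iteration 4/4 --
  RT 90: heading 120 -> 30
  LT 30: heading 30 -> 60
  RT 30: heading 60 -> 30
  FD 8: (0.072,2) -> (7,6) [heading=30, draw]
]
FD 15: (7,6) -> (19.99,13.5) [heading=30, draw]
LT 58: heading 30 -> 88
Final: pos=(19.99,13.5), heading=88, 5 segment(s) drawn
Waypoints (6 total):
(7, 6)
(11, -0.928)
(4.072, -4.928)
(0.072, 2)
(7, 6)
(19.99, 13.5)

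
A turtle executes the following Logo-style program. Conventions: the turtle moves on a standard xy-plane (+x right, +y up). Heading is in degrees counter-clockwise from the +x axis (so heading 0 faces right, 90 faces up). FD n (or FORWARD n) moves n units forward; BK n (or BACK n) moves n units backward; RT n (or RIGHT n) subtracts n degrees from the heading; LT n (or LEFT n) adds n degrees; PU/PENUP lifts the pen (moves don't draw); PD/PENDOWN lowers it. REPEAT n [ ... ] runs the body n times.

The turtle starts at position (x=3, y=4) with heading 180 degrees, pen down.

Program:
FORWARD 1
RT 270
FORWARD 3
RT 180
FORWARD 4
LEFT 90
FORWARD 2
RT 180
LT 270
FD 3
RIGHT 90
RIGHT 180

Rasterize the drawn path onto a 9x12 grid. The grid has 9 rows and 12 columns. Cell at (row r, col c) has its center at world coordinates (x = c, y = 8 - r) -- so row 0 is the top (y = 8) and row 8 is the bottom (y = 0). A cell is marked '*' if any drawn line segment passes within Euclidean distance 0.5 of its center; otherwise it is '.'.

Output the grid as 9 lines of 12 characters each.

Segment 0: (3,4) -> (2,4)
Segment 1: (2,4) -> (2,1)
Segment 2: (2,1) -> (2,5)
Segment 3: (2,5) -> (-0,5)
Segment 4: (-0,5) -> (-0,2)

Answer: ............
............
............
***.........
*.**........
*.*.........
*.*.........
..*.........
............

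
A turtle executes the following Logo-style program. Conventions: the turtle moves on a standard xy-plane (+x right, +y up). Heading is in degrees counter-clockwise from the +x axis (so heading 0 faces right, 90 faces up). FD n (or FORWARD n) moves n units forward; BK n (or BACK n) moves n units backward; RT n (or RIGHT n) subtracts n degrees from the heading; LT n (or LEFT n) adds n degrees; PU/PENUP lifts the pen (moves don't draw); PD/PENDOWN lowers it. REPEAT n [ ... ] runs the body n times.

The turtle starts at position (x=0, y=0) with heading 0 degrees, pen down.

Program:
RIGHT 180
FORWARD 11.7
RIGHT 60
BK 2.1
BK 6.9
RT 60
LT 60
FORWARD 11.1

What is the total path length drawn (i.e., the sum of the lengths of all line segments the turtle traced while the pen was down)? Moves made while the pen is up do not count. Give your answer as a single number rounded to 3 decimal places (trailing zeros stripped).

Answer: 31.8

Derivation:
Executing turtle program step by step:
Start: pos=(0,0), heading=0, pen down
RT 180: heading 0 -> 180
FD 11.7: (0,0) -> (-11.7,0) [heading=180, draw]
RT 60: heading 180 -> 120
BK 2.1: (-11.7,0) -> (-10.65,-1.819) [heading=120, draw]
BK 6.9: (-10.65,-1.819) -> (-7.2,-7.794) [heading=120, draw]
RT 60: heading 120 -> 60
LT 60: heading 60 -> 120
FD 11.1: (-7.2,-7.794) -> (-12.75,1.819) [heading=120, draw]
Final: pos=(-12.75,1.819), heading=120, 4 segment(s) drawn

Segment lengths:
  seg 1: (0,0) -> (-11.7,0), length = 11.7
  seg 2: (-11.7,0) -> (-10.65,-1.819), length = 2.1
  seg 3: (-10.65,-1.819) -> (-7.2,-7.794), length = 6.9
  seg 4: (-7.2,-7.794) -> (-12.75,1.819), length = 11.1
Total = 31.8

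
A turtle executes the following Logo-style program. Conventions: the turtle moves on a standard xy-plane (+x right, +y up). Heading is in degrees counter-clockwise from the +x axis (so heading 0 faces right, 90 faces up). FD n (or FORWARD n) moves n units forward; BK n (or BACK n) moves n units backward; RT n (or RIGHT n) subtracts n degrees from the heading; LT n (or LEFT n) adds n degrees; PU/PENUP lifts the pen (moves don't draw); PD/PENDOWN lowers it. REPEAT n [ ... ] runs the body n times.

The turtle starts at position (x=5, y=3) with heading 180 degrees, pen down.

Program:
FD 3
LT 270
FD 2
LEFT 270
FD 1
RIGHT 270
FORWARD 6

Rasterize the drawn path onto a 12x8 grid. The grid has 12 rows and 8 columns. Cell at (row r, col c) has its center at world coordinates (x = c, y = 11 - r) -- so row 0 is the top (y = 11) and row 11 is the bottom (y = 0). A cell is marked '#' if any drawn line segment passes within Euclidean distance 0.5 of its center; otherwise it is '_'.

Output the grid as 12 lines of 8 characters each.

Segment 0: (5,3) -> (2,3)
Segment 1: (2,3) -> (2,5)
Segment 2: (2,5) -> (3,5)
Segment 3: (3,5) -> (3,11)

Answer: ___#____
___#____
___#____
___#____
___#____
___#____
__##____
__#_____
__####__
________
________
________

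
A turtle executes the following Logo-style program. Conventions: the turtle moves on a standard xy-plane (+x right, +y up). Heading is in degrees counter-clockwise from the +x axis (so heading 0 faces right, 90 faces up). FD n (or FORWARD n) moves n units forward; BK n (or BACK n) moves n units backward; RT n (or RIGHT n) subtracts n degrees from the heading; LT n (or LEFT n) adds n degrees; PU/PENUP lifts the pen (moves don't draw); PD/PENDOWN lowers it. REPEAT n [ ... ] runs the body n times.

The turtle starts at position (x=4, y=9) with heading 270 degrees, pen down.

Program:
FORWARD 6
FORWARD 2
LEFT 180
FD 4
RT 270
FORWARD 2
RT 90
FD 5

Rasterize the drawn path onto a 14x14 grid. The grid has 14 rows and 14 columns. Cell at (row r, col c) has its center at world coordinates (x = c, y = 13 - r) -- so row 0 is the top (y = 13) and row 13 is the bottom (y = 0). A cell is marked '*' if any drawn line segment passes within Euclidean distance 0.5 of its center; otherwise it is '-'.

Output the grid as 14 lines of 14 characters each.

Answer: --------------
--------------
--------------
--*-----------
--*-*---------
--*-*---------
--*-*---------
--*-*---------
--***---------
----*---------
----*---------
----*---------
----*---------
--------------

Derivation:
Segment 0: (4,9) -> (4,3)
Segment 1: (4,3) -> (4,1)
Segment 2: (4,1) -> (4,5)
Segment 3: (4,5) -> (2,5)
Segment 4: (2,5) -> (2,10)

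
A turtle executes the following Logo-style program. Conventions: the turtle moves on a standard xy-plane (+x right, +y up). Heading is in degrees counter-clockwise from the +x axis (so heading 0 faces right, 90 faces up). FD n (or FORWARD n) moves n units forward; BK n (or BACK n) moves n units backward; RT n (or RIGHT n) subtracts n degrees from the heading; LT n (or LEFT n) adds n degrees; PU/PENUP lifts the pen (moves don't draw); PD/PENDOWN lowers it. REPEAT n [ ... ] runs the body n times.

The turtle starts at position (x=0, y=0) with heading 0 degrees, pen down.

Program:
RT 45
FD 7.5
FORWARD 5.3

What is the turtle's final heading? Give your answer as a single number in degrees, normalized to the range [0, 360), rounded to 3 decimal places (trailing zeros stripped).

Answer: 315

Derivation:
Executing turtle program step by step:
Start: pos=(0,0), heading=0, pen down
RT 45: heading 0 -> 315
FD 7.5: (0,0) -> (5.303,-5.303) [heading=315, draw]
FD 5.3: (5.303,-5.303) -> (9.051,-9.051) [heading=315, draw]
Final: pos=(9.051,-9.051), heading=315, 2 segment(s) drawn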